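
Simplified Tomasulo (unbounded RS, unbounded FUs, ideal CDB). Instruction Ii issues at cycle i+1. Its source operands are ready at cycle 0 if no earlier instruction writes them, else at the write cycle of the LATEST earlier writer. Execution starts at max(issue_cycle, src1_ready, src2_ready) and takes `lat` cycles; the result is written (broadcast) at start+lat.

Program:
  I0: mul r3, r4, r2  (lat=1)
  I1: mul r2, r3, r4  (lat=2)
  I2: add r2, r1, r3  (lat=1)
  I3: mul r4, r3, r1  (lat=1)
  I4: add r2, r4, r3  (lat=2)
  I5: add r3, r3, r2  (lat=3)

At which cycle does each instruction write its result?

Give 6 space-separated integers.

I0 mul r3: issue@1 deps=(None,None) exec_start@1 write@2
I1 mul r2: issue@2 deps=(0,None) exec_start@2 write@4
I2 add r2: issue@3 deps=(None,0) exec_start@3 write@4
I3 mul r4: issue@4 deps=(0,None) exec_start@4 write@5
I4 add r2: issue@5 deps=(3,0) exec_start@5 write@7
I5 add r3: issue@6 deps=(0,4) exec_start@7 write@10

Answer: 2 4 4 5 7 10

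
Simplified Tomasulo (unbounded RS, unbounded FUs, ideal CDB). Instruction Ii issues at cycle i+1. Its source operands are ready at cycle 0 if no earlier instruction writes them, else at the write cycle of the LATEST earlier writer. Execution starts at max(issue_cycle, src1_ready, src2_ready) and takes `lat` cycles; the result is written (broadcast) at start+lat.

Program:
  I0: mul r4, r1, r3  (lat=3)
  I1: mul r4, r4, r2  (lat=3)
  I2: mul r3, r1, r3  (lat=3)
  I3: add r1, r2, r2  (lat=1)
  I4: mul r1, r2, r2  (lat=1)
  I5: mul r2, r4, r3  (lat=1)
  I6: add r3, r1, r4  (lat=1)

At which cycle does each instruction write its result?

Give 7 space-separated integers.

I0 mul r4: issue@1 deps=(None,None) exec_start@1 write@4
I1 mul r4: issue@2 deps=(0,None) exec_start@4 write@7
I2 mul r3: issue@3 deps=(None,None) exec_start@3 write@6
I3 add r1: issue@4 deps=(None,None) exec_start@4 write@5
I4 mul r1: issue@5 deps=(None,None) exec_start@5 write@6
I5 mul r2: issue@6 deps=(1,2) exec_start@7 write@8
I6 add r3: issue@7 deps=(4,1) exec_start@7 write@8

Answer: 4 7 6 5 6 8 8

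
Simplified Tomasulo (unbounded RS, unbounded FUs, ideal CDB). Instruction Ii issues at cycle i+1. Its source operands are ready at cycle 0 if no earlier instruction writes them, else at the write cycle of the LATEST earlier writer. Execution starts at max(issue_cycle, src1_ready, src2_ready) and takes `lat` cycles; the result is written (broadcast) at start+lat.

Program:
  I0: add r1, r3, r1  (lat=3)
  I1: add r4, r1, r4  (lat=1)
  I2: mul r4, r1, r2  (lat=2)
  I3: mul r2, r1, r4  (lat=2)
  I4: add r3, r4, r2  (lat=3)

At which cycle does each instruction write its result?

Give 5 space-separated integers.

Answer: 4 5 6 8 11

Derivation:
I0 add r1: issue@1 deps=(None,None) exec_start@1 write@4
I1 add r4: issue@2 deps=(0,None) exec_start@4 write@5
I2 mul r4: issue@3 deps=(0,None) exec_start@4 write@6
I3 mul r2: issue@4 deps=(0,2) exec_start@6 write@8
I4 add r3: issue@5 deps=(2,3) exec_start@8 write@11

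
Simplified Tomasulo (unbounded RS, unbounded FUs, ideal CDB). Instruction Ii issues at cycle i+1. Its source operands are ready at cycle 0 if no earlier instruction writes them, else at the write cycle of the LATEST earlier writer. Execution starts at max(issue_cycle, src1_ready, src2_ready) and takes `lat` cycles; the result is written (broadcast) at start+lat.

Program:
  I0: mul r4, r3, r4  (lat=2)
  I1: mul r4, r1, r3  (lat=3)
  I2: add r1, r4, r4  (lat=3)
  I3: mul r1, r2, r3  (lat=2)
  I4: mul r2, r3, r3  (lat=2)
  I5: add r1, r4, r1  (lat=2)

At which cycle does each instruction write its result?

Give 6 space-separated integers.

I0 mul r4: issue@1 deps=(None,None) exec_start@1 write@3
I1 mul r4: issue@2 deps=(None,None) exec_start@2 write@5
I2 add r1: issue@3 deps=(1,1) exec_start@5 write@8
I3 mul r1: issue@4 deps=(None,None) exec_start@4 write@6
I4 mul r2: issue@5 deps=(None,None) exec_start@5 write@7
I5 add r1: issue@6 deps=(1,3) exec_start@6 write@8

Answer: 3 5 8 6 7 8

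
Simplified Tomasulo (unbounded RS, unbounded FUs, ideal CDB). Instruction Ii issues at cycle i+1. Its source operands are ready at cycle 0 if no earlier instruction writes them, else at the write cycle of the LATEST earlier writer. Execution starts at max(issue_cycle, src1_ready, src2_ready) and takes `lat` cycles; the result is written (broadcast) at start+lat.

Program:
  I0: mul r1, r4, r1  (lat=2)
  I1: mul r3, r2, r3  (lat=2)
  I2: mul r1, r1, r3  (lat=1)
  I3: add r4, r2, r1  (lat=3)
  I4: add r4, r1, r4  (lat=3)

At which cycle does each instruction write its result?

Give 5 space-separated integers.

Answer: 3 4 5 8 11

Derivation:
I0 mul r1: issue@1 deps=(None,None) exec_start@1 write@3
I1 mul r3: issue@2 deps=(None,None) exec_start@2 write@4
I2 mul r1: issue@3 deps=(0,1) exec_start@4 write@5
I3 add r4: issue@4 deps=(None,2) exec_start@5 write@8
I4 add r4: issue@5 deps=(2,3) exec_start@8 write@11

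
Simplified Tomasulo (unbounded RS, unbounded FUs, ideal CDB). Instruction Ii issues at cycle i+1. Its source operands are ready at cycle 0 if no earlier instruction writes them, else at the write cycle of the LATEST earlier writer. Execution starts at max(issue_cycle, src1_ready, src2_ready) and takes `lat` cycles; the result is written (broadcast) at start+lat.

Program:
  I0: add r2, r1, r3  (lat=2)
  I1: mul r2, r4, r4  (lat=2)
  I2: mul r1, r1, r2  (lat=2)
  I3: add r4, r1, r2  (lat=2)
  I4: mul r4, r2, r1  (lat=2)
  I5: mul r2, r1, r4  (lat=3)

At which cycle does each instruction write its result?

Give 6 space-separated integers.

I0 add r2: issue@1 deps=(None,None) exec_start@1 write@3
I1 mul r2: issue@2 deps=(None,None) exec_start@2 write@4
I2 mul r1: issue@3 deps=(None,1) exec_start@4 write@6
I3 add r4: issue@4 deps=(2,1) exec_start@6 write@8
I4 mul r4: issue@5 deps=(1,2) exec_start@6 write@8
I5 mul r2: issue@6 deps=(2,4) exec_start@8 write@11

Answer: 3 4 6 8 8 11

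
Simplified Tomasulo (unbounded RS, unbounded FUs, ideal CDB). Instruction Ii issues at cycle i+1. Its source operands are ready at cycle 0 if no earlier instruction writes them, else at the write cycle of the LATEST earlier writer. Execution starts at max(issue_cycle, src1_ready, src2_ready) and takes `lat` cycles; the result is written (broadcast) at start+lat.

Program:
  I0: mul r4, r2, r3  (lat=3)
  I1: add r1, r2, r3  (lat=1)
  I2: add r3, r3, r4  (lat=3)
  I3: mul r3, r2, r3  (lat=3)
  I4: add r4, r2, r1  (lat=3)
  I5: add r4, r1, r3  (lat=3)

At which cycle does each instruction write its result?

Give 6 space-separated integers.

I0 mul r4: issue@1 deps=(None,None) exec_start@1 write@4
I1 add r1: issue@2 deps=(None,None) exec_start@2 write@3
I2 add r3: issue@3 deps=(None,0) exec_start@4 write@7
I3 mul r3: issue@4 deps=(None,2) exec_start@7 write@10
I4 add r4: issue@5 deps=(None,1) exec_start@5 write@8
I5 add r4: issue@6 deps=(1,3) exec_start@10 write@13

Answer: 4 3 7 10 8 13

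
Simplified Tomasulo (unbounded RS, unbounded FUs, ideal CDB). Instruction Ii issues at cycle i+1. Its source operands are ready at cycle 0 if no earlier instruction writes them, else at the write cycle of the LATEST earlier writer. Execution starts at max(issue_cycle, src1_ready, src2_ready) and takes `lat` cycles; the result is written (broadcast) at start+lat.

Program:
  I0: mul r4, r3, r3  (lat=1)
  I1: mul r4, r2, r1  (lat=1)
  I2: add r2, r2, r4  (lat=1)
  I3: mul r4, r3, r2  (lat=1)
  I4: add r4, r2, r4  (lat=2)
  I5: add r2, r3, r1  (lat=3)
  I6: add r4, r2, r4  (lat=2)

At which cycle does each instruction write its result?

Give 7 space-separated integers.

I0 mul r4: issue@1 deps=(None,None) exec_start@1 write@2
I1 mul r4: issue@2 deps=(None,None) exec_start@2 write@3
I2 add r2: issue@3 deps=(None,1) exec_start@3 write@4
I3 mul r4: issue@4 deps=(None,2) exec_start@4 write@5
I4 add r4: issue@5 deps=(2,3) exec_start@5 write@7
I5 add r2: issue@6 deps=(None,None) exec_start@6 write@9
I6 add r4: issue@7 deps=(5,4) exec_start@9 write@11

Answer: 2 3 4 5 7 9 11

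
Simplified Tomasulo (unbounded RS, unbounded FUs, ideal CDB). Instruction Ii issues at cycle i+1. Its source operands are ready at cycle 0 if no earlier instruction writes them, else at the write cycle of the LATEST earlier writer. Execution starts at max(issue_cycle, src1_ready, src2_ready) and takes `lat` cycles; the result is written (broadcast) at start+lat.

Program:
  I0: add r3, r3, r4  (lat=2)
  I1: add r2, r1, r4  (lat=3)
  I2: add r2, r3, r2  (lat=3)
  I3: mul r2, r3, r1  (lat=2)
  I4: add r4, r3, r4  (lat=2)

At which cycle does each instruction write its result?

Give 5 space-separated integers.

I0 add r3: issue@1 deps=(None,None) exec_start@1 write@3
I1 add r2: issue@2 deps=(None,None) exec_start@2 write@5
I2 add r2: issue@3 deps=(0,1) exec_start@5 write@8
I3 mul r2: issue@4 deps=(0,None) exec_start@4 write@6
I4 add r4: issue@5 deps=(0,None) exec_start@5 write@7

Answer: 3 5 8 6 7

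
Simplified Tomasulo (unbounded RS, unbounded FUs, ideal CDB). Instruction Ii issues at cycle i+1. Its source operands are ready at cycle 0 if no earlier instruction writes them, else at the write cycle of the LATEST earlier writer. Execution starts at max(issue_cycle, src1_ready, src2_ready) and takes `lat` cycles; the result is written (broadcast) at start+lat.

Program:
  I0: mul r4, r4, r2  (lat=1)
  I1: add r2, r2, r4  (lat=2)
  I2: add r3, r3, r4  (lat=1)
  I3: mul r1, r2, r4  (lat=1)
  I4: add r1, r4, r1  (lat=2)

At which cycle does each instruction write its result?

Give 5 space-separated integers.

I0 mul r4: issue@1 deps=(None,None) exec_start@1 write@2
I1 add r2: issue@2 deps=(None,0) exec_start@2 write@4
I2 add r3: issue@3 deps=(None,0) exec_start@3 write@4
I3 mul r1: issue@4 deps=(1,0) exec_start@4 write@5
I4 add r1: issue@5 deps=(0,3) exec_start@5 write@7

Answer: 2 4 4 5 7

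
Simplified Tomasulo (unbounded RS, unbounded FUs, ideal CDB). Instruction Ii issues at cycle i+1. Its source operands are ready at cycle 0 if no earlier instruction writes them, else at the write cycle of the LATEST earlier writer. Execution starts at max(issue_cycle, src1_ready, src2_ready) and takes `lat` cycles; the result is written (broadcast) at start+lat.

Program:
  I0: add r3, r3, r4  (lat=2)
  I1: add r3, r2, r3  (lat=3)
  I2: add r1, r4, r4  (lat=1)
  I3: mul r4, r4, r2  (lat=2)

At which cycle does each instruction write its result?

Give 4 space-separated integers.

Answer: 3 6 4 6

Derivation:
I0 add r3: issue@1 deps=(None,None) exec_start@1 write@3
I1 add r3: issue@2 deps=(None,0) exec_start@3 write@6
I2 add r1: issue@3 deps=(None,None) exec_start@3 write@4
I3 mul r4: issue@4 deps=(None,None) exec_start@4 write@6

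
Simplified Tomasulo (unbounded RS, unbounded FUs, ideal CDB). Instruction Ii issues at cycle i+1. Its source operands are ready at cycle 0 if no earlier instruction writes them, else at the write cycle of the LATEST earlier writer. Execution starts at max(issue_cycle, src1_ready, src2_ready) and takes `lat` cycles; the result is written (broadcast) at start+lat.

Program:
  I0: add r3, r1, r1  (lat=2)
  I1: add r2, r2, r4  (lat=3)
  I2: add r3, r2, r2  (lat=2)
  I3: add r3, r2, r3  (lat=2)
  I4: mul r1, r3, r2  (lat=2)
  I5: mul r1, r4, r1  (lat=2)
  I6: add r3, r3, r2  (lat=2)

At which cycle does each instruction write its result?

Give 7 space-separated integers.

I0 add r3: issue@1 deps=(None,None) exec_start@1 write@3
I1 add r2: issue@2 deps=(None,None) exec_start@2 write@5
I2 add r3: issue@3 deps=(1,1) exec_start@5 write@7
I3 add r3: issue@4 deps=(1,2) exec_start@7 write@9
I4 mul r1: issue@5 deps=(3,1) exec_start@9 write@11
I5 mul r1: issue@6 deps=(None,4) exec_start@11 write@13
I6 add r3: issue@7 deps=(3,1) exec_start@9 write@11

Answer: 3 5 7 9 11 13 11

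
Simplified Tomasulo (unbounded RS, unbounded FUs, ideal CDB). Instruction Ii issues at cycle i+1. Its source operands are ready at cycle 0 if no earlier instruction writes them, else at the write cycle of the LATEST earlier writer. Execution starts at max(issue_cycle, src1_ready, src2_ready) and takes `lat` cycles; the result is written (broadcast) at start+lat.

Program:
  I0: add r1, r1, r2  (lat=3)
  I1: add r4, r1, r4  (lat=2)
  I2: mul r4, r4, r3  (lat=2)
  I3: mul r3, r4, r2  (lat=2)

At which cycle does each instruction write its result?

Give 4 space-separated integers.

I0 add r1: issue@1 deps=(None,None) exec_start@1 write@4
I1 add r4: issue@2 deps=(0,None) exec_start@4 write@6
I2 mul r4: issue@3 deps=(1,None) exec_start@6 write@8
I3 mul r3: issue@4 deps=(2,None) exec_start@8 write@10

Answer: 4 6 8 10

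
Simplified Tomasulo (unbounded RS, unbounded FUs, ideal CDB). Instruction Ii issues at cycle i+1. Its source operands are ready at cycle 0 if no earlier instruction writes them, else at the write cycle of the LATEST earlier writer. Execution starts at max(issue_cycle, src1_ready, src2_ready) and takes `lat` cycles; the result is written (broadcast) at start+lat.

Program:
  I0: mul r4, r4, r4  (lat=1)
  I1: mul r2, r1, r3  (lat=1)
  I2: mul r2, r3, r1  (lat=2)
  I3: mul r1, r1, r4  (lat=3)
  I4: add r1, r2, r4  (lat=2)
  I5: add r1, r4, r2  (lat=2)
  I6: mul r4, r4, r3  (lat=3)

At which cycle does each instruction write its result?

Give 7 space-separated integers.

I0 mul r4: issue@1 deps=(None,None) exec_start@1 write@2
I1 mul r2: issue@2 deps=(None,None) exec_start@2 write@3
I2 mul r2: issue@3 deps=(None,None) exec_start@3 write@5
I3 mul r1: issue@4 deps=(None,0) exec_start@4 write@7
I4 add r1: issue@5 deps=(2,0) exec_start@5 write@7
I5 add r1: issue@6 deps=(0,2) exec_start@6 write@8
I6 mul r4: issue@7 deps=(0,None) exec_start@7 write@10

Answer: 2 3 5 7 7 8 10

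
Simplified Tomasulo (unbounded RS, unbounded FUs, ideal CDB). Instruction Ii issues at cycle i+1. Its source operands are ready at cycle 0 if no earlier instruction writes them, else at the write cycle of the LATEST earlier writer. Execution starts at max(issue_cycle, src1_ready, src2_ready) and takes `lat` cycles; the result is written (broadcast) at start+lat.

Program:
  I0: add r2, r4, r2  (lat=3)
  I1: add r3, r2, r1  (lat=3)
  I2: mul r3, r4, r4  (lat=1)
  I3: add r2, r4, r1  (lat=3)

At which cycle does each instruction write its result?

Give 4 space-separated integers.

I0 add r2: issue@1 deps=(None,None) exec_start@1 write@4
I1 add r3: issue@2 deps=(0,None) exec_start@4 write@7
I2 mul r3: issue@3 deps=(None,None) exec_start@3 write@4
I3 add r2: issue@4 deps=(None,None) exec_start@4 write@7

Answer: 4 7 4 7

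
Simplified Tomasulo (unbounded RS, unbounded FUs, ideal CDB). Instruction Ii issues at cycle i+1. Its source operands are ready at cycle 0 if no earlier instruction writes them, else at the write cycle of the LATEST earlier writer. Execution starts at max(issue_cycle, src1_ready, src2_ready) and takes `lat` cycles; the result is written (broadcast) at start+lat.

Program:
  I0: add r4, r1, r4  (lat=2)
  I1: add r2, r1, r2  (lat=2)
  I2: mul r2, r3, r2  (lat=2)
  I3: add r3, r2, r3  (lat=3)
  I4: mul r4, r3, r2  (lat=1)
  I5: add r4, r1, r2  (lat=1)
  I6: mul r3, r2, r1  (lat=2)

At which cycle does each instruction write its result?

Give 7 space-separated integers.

I0 add r4: issue@1 deps=(None,None) exec_start@1 write@3
I1 add r2: issue@2 deps=(None,None) exec_start@2 write@4
I2 mul r2: issue@3 deps=(None,1) exec_start@4 write@6
I3 add r3: issue@4 deps=(2,None) exec_start@6 write@9
I4 mul r4: issue@5 deps=(3,2) exec_start@9 write@10
I5 add r4: issue@6 deps=(None,2) exec_start@6 write@7
I6 mul r3: issue@7 deps=(2,None) exec_start@7 write@9

Answer: 3 4 6 9 10 7 9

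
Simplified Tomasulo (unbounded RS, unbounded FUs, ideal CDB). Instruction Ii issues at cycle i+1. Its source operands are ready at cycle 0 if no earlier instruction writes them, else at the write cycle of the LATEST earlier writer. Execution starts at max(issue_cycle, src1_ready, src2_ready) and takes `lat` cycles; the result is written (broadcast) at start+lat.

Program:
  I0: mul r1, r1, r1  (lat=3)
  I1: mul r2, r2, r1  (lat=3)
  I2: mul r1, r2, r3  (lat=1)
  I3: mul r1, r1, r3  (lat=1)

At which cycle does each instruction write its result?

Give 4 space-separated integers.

Answer: 4 7 8 9

Derivation:
I0 mul r1: issue@1 deps=(None,None) exec_start@1 write@4
I1 mul r2: issue@2 deps=(None,0) exec_start@4 write@7
I2 mul r1: issue@3 deps=(1,None) exec_start@7 write@8
I3 mul r1: issue@4 deps=(2,None) exec_start@8 write@9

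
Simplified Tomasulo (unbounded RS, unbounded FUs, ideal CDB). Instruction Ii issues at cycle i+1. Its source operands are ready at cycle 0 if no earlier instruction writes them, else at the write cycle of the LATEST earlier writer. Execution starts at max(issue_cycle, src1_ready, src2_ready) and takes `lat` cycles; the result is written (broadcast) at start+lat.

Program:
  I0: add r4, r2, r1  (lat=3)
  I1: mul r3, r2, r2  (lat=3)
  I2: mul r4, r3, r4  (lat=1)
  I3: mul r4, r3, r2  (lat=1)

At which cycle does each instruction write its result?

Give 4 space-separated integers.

I0 add r4: issue@1 deps=(None,None) exec_start@1 write@4
I1 mul r3: issue@2 deps=(None,None) exec_start@2 write@5
I2 mul r4: issue@3 deps=(1,0) exec_start@5 write@6
I3 mul r4: issue@4 deps=(1,None) exec_start@5 write@6

Answer: 4 5 6 6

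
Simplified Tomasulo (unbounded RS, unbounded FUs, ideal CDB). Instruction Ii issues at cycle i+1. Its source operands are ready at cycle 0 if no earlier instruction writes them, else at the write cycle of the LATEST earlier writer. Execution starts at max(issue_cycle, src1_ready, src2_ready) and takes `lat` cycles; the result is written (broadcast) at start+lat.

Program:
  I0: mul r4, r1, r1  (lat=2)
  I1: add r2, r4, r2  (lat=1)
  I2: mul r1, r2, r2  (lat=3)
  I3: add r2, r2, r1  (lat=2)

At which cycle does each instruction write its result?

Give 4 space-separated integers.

I0 mul r4: issue@1 deps=(None,None) exec_start@1 write@3
I1 add r2: issue@2 deps=(0,None) exec_start@3 write@4
I2 mul r1: issue@3 deps=(1,1) exec_start@4 write@7
I3 add r2: issue@4 deps=(1,2) exec_start@7 write@9

Answer: 3 4 7 9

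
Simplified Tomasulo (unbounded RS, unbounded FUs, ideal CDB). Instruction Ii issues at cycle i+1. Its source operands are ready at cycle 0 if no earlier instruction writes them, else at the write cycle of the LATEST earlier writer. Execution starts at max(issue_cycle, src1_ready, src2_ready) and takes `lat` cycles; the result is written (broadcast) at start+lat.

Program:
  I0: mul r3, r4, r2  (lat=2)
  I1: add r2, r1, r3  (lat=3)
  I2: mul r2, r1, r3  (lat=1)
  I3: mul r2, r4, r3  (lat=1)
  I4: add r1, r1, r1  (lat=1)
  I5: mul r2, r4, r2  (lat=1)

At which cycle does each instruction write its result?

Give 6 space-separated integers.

Answer: 3 6 4 5 6 7

Derivation:
I0 mul r3: issue@1 deps=(None,None) exec_start@1 write@3
I1 add r2: issue@2 deps=(None,0) exec_start@3 write@6
I2 mul r2: issue@3 deps=(None,0) exec_start@3 write@4
I3 mul r2: issue@4 deps=(None,0) exec_start@4 write@5
I4 add r1: issue@5 deps=(None,None) exec_start@5 write@6
I5 mul r2: issue@6 deps=(None,3) exec_start@6 write@7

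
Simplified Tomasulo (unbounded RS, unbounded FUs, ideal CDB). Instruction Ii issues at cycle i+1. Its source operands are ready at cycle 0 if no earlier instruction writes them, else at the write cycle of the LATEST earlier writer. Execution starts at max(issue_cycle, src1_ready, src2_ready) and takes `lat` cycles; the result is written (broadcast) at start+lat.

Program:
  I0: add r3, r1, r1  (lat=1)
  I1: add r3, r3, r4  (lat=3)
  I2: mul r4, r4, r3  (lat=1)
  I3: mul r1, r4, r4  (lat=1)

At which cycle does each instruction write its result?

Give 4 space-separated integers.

I0 add r3: issue@1 deps=(None,None) exec_start@1 write@2
I1 add r3: issue@2 deps=(0,None) exec_start@2 write@5
I2 mul r4: issue@3 deps=(None,1) exec_start@5 write@6
I3 mul r1: issue@4 deps=(2,2) exec_start@6 write@7

Answer: 2 5 6 7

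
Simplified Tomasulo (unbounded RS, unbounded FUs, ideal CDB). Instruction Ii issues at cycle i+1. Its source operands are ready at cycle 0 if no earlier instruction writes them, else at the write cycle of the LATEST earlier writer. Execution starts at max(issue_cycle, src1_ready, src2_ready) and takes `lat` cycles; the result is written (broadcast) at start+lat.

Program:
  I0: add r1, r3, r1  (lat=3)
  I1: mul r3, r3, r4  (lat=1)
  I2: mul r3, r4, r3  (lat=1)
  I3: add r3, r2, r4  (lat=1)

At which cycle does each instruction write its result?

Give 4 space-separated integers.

I0 add r1: issue@1 deps=(None,None) exec_start@1 write@4
I1 mul r3: issue@2 deps=(None,None) exec_start@2 write@3
I2 mul r3: issue@3 deps=(None,1) exec_start@3 write@4
I3 add r3: issue@4 deps=(None,None) exec_start@4 write@5

Answer: 4 3 4 5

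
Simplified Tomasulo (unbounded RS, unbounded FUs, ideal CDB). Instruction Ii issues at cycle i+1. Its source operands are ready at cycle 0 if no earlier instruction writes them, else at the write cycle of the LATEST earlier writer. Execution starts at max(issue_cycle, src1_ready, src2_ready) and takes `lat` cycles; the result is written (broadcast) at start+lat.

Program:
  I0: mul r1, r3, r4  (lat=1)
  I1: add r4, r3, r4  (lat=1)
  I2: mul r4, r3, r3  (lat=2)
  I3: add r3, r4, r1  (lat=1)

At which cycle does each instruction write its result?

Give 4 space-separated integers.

Answer: 2 3 5 6

Derivation:
I0 mul r1: issue@1 deps=(None,None) exec_start@1 write@2
I1 add r4: issue@2 deps=(None,None) exec_start@2 write@3
I2 mul r4: issue@3 deps=(None,None) exec_start@3 write@5
I3 add r3: issue@4 deps=(2,0) exec_start@5 write@6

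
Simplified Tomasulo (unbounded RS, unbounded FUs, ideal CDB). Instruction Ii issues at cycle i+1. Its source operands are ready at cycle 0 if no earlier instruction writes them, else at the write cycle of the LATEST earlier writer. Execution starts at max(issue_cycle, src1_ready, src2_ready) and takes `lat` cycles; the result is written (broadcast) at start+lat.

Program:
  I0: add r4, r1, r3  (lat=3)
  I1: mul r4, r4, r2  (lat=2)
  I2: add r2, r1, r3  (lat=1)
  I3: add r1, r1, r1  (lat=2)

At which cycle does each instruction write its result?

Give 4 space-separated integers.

I0 add r4: issue@1 deps=(None,None) exec_start@1 write@4
I1 mul r4: issue@2 deps=(0,None) exec_start@4 write@6
I2 add r2: issue@3 deps=(None,None) exec_start@3 write@4
I3 add r1: issue@4 deps=(None,None) exec_start@4 write@6

Answer: 4 6 4 6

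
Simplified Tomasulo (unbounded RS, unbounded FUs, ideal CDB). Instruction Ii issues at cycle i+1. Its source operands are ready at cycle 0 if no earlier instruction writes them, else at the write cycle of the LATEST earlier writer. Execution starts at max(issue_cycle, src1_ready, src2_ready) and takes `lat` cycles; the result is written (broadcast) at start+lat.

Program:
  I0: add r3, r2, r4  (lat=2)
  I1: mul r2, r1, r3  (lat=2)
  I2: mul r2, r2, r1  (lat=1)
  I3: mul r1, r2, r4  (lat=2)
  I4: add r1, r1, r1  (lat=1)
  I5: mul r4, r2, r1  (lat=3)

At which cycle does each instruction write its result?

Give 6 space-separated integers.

I0 add r3: issue@1 deps=(None,None) exec_start@1 write@3
I1 mul r2: issue@2 deps=(None,0) exec_start@3 write@5
I2 mul r2: issue@3 deps=(1,None) exec_start@5 write@6
I3 mul r1: issue@4 deps=(2,None) exec_start@6 write@8
I4 add r1: issue@5 deps=(3,3) exec_start@8 write@9
I5 mul r4: issue@6 deps=(2,4) exec_start@9 write@12

Answer: 3 5 6 8 9 12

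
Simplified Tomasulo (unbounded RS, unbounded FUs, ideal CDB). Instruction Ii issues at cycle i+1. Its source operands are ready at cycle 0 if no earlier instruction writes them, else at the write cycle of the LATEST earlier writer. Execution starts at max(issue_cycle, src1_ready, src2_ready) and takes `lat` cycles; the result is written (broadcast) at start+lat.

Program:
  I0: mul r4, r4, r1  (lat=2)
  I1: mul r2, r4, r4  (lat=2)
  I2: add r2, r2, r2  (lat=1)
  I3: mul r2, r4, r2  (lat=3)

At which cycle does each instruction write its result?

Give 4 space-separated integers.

Answer: 3 5 6 9

Derivation:
I0 mul r4: issue@1 deps=(None,None) exec_start@1 write@3
I1 mul r2: issue@2 deps=(0,0) exec_start@3 write@5
I2 add r2: issue@3 deps=(1,1) exec_start@5 write@6
I3 mul r2: issue@4 deps=(0,2) exec_start@6 write@9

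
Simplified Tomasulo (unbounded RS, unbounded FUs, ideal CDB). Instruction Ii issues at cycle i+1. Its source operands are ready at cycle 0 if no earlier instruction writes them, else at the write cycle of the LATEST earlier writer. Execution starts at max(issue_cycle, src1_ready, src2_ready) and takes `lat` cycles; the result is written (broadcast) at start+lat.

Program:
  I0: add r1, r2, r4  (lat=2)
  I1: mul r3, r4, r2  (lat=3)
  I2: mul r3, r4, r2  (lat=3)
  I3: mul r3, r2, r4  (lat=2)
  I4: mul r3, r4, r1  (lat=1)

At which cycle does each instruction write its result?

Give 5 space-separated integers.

I0 add r1: issue@1 deps=(None,None) exec_start@1 write@3
I1 mul r3: issue@2 deps=(None,None) exec_start@2 write@5
I2 mul r3: issue@3 deps=(None,None) exec_start@3 write@6
I3 mul r3: issue@4 deps=(None,None) exec_start@4 write@6
I4 mul r3: issue@5 deps=(None,0) exec_start@5 write@6

Answer: 3 5 6 6 6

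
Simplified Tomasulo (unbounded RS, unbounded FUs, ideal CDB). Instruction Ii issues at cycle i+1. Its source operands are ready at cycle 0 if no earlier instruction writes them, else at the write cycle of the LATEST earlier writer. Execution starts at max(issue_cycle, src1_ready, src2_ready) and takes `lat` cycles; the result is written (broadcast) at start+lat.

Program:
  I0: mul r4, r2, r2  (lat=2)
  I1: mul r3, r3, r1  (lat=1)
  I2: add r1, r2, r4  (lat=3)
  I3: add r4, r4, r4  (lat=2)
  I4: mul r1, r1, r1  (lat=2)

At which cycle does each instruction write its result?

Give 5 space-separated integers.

Answer: 3 3 6 6 8

Derivation:
I0 mul r4: issue@1 deps=(None,None) exec_start@1 write@3
I1 mul r3: issue@2 deps=(None,None) exec_start@2 write@3
I2 add r1: issue@3 deps=(None,0) exec_start@3 write@6
I3 add r4: issue@4 deps=(0,0) exec_start@4 write@6
I4 mul r1: issue@5 deps=(2,2) exec_start@6 write@8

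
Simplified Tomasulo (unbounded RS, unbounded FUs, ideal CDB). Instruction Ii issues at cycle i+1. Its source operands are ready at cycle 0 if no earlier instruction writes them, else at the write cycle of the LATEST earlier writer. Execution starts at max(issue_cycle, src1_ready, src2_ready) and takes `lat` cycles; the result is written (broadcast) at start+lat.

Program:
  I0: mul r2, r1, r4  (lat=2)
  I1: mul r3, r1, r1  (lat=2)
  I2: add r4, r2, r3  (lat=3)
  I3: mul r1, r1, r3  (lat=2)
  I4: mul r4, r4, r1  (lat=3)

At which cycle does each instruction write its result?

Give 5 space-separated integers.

Answer: 3 4 7 6 10

Derivation:
I0 mul r2: issue@1 deps=(None,None) exec_start@1 write@3
I1 mul r3: issue@2 deps=(None,None) exec_start@2 write@4
I2 add r4: issue@3 deps=(0,1) exec_start@4 write@7
I3 mul r1: issue@4 deps=(None,1) exec_start@4 write@6
I4 mul r4: issue@5 deps=(2,3) exec_start@7 write@10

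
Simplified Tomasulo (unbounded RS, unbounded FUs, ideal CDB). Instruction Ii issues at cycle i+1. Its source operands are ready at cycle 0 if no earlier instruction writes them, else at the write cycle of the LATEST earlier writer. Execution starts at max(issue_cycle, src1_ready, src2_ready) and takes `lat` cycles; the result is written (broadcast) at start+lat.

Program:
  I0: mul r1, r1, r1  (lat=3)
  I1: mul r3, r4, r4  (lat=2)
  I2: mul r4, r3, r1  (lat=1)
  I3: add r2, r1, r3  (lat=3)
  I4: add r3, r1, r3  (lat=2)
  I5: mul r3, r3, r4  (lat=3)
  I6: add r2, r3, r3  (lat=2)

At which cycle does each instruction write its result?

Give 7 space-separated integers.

I0 mul r1: issue@1 deps=(None,None) exec_start@1 write@4
I1 mul r3: issue@2 deps=(None,None) exec_start@2 write@4
I2 mul r4: issue@3 deps=(1,0) exec_start@4 write@5
I3 add r2: issue@4 deps=(0,1) exec_start@4 write@7
I4 add r3: issue@5 deps=(0,1) exec_start@5 write@7
I5 mul r3: issue@6 deps=(4,2) exec_start@7 write@10
I6 add r2: issue@7 deps=(5,5) exec_start@10 write@12

Answer: 4 4 5 7 7 10 12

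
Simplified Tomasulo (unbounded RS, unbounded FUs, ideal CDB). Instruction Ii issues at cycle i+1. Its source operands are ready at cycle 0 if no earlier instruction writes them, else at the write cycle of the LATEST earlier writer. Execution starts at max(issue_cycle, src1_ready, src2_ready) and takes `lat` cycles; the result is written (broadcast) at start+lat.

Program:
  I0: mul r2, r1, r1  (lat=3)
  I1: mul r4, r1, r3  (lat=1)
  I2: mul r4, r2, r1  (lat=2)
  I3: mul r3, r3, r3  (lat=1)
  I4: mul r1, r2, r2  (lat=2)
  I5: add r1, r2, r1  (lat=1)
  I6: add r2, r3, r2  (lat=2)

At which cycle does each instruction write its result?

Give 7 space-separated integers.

I0 mul r2: issue@1 deps=(None,None) exec_start@1 write@4
I1 mul r4: issue@2 deps=(None,None) exec_start@2 write@3
I2 mul r4: issue@3 deps=(0,None) exec_start@4 write@6
I3 mul r3: issue@4 deps=(None,None) exec_start@4 write@5
I4 mul r1: issue@5 deps=(0,0) exec_start@5 write@7
I5 add r1: issue@6 deps=(0,4) exec_start@7 write@8
I6 add r2: issue@7 deps=(3,0) exec_start@7 write@9

Answer: 4 3 6 5 7 8 9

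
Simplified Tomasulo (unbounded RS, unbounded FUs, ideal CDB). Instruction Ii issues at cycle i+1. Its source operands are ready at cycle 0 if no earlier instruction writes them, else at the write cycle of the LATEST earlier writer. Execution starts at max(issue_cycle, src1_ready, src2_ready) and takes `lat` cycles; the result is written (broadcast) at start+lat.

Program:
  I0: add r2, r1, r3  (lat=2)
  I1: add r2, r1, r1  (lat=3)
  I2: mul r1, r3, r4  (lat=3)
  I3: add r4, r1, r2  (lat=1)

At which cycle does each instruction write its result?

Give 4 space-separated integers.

Answer: 3 5 6 7

Derivation:
I0 add r2: issue@1 deps=(None,None) exec_start@1 write@3
I1 add r2: issue@2 deps=(None,None) exec_start@2 write@5
I2 mul r1: issue@3 deps=(None,None) exec_start@3 write@6
I3 add r4: issue@4 deps=(2,1) exec_start@6 write@7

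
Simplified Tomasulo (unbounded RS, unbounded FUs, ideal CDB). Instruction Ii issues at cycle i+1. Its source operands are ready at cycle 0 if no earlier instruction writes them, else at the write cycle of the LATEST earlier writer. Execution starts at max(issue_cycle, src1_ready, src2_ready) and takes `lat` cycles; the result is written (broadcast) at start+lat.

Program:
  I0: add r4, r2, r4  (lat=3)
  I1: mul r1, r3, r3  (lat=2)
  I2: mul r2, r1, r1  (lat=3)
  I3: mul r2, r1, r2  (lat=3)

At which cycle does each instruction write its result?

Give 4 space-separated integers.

Answer: 4 4 7 10

Derivation:
I0 add r4: issue@1 deps=(None,None) exec_start@1 write@4
I1 mul r1: issue@2 deps=(None,None) exec_start@2 write@4
I2 mul r2: issue@3 deps=(1,1) exec_start@4 write@7
I3 mul r2: issue@4 deps=(1,2) exec_start@7 write@10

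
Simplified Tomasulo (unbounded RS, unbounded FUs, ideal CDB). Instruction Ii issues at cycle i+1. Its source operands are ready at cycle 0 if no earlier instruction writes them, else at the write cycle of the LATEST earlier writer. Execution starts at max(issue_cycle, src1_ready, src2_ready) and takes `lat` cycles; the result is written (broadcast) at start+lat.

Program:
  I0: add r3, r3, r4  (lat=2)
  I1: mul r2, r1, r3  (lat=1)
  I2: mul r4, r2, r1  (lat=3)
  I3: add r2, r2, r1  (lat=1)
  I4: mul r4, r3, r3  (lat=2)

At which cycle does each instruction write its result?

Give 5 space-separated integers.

I0 add r3: issue@1 deps=(None,None) exec_start@1 write@3
I1 mul r2: issue@2 deps=(None,0) exec_start@3 write@4
I2 mul r4: issue@3 deps=(1,None) exec_start@4 write@7
I3 add r2: issue@4 deps=(1,None) exec_start@4 write@5
I4 mul r4: issue@5 deps=(0,0) exec_start@5 write@7

Answer: 3 4 7 5 7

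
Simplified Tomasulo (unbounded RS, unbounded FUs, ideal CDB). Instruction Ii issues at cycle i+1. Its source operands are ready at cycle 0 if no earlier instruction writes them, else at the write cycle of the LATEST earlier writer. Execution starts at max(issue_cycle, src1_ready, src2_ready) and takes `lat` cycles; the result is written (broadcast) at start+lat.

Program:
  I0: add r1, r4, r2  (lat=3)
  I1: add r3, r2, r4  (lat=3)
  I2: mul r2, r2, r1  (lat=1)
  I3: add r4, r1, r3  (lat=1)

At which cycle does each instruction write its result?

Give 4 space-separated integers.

I0 add r1: issue@1 deps=(None,None) exec_start@1 write@4
I1 add r3: issue@2 deps=(None,None) exec_start@2 write@5
I2 mul r2: issue@3 deps=(None,0) exec_start@4 write@5
I3 add r4: issue@4 deps=(0,1) exec_start@5 write@6

Answer: 4 5 5 6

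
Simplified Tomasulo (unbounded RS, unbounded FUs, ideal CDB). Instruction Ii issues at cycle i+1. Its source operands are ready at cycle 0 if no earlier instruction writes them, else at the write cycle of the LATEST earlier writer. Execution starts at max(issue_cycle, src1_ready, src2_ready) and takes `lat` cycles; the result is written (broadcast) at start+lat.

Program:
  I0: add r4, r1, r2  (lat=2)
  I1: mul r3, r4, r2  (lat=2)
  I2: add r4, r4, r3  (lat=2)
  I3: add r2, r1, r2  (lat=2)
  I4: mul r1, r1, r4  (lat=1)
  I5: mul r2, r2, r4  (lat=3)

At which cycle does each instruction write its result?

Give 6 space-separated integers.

I0 add r4: issue@1 deps=(None,None) exec_start@1 write@3
I1 mul r3: issue@2 deps=(0,None) exec_start@3 write@5
I2 add r4: issue@3 deps=(0,1) exec_start@5 write@7
I3 add r2: issue@4 deps=(None,None) exec_start@4 write@6
I4 mul r1: issue@5 deps=(None,2) exec_start@7 write@8
I5 mul r2: issue@6 deps=(3,2) exec_start@7 write@10

Answer: 3 5 7 6 8 10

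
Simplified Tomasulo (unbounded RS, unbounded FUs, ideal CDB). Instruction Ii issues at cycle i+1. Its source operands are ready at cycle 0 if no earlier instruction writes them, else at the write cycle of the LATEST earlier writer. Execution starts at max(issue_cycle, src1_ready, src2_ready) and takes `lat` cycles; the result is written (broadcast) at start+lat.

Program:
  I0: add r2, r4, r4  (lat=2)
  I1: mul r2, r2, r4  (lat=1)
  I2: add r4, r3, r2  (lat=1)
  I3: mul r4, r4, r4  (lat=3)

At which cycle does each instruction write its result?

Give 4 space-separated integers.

I0 add r2: issue@1 deps=(None,None) exec_start@1 write@3
I1 mul r2: issue@2 deps=(0,None) exec_start@3 write@4
I2 add r4: issue@3 deps=(None,1) exec_start@4 write@5
I3 mul r4: issue@4 deps=(2,2) exec_start@5 write@8

Answer: 3 4 5 8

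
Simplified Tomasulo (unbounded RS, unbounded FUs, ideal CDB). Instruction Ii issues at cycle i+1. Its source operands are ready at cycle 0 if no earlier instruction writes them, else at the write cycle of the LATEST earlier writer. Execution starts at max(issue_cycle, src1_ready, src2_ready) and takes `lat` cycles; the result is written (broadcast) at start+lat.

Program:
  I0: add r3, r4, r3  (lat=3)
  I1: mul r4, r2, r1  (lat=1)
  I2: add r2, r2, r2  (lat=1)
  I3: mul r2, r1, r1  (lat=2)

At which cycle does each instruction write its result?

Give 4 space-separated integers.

I0 add r3: issue@1 deps=(None,None) exec_start@1 write@4
I1 mul r4: issue@2 deps=(None,None) exec_start@2 write@3
I2 add r2: issue@3 deps=(None,None) exec_start@3 write@4
I3 mul r2: issue@4 deps=(None,None) exec_start@4 write@6

Answer: 4 3 4 6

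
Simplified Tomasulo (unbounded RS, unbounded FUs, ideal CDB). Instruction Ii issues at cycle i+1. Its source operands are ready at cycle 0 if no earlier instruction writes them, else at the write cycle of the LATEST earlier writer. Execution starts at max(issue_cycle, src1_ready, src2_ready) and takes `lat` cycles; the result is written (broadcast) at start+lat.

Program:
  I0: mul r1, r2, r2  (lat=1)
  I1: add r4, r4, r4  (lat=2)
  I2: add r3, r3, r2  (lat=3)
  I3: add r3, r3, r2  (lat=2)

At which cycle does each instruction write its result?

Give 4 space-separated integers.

I0 mul r1: issue@1 deps=(None,None) exec_start@1 write@2
I1 add r4: issue@2 deps=(None,None) exec_start@2 write@4
I2 add r3: issue@3 deps=(None,None) exec_start@3 write@6
I3 add r3: issue@4 deps=(2,None) exec_start@6 write@8

Answer: 2 4 6 8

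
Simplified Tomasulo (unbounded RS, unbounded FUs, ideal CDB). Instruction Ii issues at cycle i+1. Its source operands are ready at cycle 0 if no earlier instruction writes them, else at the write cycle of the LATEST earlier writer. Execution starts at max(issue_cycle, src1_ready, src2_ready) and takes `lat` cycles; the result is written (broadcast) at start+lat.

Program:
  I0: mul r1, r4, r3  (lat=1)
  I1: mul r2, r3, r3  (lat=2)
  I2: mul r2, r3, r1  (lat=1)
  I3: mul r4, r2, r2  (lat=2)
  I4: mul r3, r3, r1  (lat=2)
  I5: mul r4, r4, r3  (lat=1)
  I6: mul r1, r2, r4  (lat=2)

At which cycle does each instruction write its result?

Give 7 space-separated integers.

I0 mul r1: issue@1 deps=(None,None) exec_start@1 write@2
I1 mul r2: issue@2 deps=(None,None) exec_start@2 write@4
I2 mul r2: issue@3 deps=(None,0) exec_start@3 write@4
I3 mul r4: issue@4 deps=(2,2) exec_start@4 write@6
I4 mul r3: issue@5 deps=(None,0) exec_start@5 write@7
I5 mul r4: issue@6 deps=(3,4) exec_start@7 write@8
I6 mul r1: issue@7 deps=(2,5) exec_start@8 write@10

Answer: 2 4 4 6 7 8 10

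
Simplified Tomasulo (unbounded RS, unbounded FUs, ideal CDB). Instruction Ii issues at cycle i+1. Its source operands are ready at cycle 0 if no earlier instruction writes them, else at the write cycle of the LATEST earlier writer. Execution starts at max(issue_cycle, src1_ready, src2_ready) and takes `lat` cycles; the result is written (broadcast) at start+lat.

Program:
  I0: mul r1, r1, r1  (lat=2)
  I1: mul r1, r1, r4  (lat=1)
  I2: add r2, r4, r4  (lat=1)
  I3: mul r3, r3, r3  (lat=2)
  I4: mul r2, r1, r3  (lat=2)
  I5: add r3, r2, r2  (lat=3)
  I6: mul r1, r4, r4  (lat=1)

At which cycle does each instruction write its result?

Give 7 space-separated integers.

Answer: 3 4 4 6 8 11 8

Derivation:
I0 mul r1: issue@1 deps=(None,None) exec_start@1 write@3
I1 mul r1: issue@2 deps=(0,None) exec_start@3 write@4
I2 add r2: issue@3 deps=(None,None) exec_start@3 write@4
I3 mul r3: issue@4 deps=(None,None) exec_start@4 write@6
I4 mul r2: issue@5 deps=(1,3) exec_start@6 write@8
I5 add r3: issue@6 deps=(4,4) exec_start@8 write@11
I6 mul r1: issue@7 deps=(None,None) exec_start@7 write@8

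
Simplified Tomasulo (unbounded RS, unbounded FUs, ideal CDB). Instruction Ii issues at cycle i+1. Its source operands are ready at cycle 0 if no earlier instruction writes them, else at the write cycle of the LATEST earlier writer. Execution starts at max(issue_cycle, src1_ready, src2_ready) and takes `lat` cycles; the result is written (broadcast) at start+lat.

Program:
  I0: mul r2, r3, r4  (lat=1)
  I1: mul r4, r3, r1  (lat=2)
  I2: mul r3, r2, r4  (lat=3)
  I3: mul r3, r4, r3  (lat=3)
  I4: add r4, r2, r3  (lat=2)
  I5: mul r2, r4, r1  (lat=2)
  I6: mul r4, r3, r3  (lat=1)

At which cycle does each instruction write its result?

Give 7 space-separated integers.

I0 mul r2: issue@1 deps=(None,None) exec_start@1 write@2
I1 mul r4: issue@2 deps=(None,None) exec_start@2 write@4
I2 mul r3: issue@3 deps=(0,1) exec_start@4 write@7
I3 mul r3: issue@4 deps=(1,2) exec_start@7 write@10
I4 add r4: issue@5 deps=(0,3) exec_start@10 write@12
I5 mul r2: issue@6 deps=(4,None) exec_start@12 write@14
I6 mul r4: issue@7 deps=(3,3) exec_start@10 write@11

Answer: 2 4 7 10 12 14 11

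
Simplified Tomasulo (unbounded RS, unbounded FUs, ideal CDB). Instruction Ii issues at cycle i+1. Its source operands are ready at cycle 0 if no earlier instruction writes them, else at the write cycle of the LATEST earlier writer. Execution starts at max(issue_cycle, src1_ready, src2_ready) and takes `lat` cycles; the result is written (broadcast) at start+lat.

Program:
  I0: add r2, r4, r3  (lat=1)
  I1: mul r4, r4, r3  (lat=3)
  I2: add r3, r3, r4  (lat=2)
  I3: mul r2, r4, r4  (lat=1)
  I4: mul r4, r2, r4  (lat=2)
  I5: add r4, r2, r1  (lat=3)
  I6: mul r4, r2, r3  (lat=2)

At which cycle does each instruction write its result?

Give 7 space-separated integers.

I0 add r2: issue@1 deps=(None,None) exec_start@1 write@2
I1 mul r4: issue@2 deps=(None,None) exec_start@2 write@5
I2 add r3: issue@3 deps=(None,1) exec_start@5 write@7
I3 mul r2: issue@4 deps=(1,1) exec_start@5 write@6
I4 mul r4: issue@5 deps=(3,1) exec_start@6 write@8
I5 add r4: issue@6 deps=(3,None) exec_start@6 write@9
I6 mul r4: issue@7 deps=(3,2) exec_start@7 write@9

Answer: 2 5 7 6 8 9 9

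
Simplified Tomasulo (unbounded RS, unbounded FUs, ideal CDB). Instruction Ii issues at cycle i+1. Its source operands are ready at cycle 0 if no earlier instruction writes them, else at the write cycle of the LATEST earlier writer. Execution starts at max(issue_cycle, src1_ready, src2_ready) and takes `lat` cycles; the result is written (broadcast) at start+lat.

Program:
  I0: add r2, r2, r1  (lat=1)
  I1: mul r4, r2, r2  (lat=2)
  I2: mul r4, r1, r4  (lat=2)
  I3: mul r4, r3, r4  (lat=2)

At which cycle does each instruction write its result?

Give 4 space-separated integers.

Answer: 2 4 6 8

Derivation:
I0 add r2: issue@1 deps=(None,None) exec_start@1 write@2
I1 mul r4: issue@2 deps=(0,0) exec_start@2 write@4
I2 mul r4: issue@3 deps=(None,1) exec_start@4 write@6
I3 mul r4: issue@4 deps=(None,2) exec_start@6 write@8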